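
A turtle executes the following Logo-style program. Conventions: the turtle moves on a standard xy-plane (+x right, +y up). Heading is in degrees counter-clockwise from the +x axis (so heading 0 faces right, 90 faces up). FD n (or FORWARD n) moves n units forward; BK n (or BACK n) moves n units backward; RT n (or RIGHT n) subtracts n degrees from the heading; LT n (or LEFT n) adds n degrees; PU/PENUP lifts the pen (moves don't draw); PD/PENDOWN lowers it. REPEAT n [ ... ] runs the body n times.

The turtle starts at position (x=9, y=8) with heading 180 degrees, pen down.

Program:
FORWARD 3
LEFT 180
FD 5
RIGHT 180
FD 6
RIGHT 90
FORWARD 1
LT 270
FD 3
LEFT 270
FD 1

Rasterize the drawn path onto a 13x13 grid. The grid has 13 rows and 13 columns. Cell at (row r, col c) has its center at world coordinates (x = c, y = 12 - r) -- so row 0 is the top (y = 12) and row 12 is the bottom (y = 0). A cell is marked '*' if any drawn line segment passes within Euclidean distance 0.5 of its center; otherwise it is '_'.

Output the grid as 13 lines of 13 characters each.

Segment 0: (9,8) -> (6,8)
Segment 1: (6,8) -> (11,8)
Segment 2: (11,8) -> (5,8)
Segment 3: (5,8) -> (5,9)
Segment 4: (5,9) -> (8,9)
Segment 5: (8,9) -> (8,8)

Answer: _____________
_____________
_____________
_____****____
_____*******_
_____________
_____________
_____________
_____________
_____________
_____________
_____________
_____________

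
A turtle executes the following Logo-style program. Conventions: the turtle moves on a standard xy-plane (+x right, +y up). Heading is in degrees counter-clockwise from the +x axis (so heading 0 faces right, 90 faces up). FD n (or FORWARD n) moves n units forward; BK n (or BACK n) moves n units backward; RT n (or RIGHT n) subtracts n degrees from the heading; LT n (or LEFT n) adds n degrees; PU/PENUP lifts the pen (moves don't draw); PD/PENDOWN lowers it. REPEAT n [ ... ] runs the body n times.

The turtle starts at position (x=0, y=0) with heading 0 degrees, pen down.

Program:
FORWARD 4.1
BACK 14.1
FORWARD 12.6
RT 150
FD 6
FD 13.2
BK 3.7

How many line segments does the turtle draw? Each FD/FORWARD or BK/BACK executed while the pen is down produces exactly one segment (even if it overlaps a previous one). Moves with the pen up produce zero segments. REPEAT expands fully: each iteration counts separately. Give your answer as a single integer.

Answer: 6

Derivation:
Executing turtle program step by step:
Start: pos=(0,0), heading=0, pen down
FD 4.1: (0,0) -> (4.1,0) [heading=0, draw]
BK 14.1: (4.1,0) -> (-10,0) [heading=0, draw]
FD 12.6: (-10,0) -> (2.6,0) [heading=0, draw]
RT 150: heading 0 -> 210
FD 6: (2.6,0) -> (-2.596,-3) [heading=210, draw]
FD 13.2: (-2.596,-3) -> (-14.028,-9.6) [heading=210, draw]
BK 3.7: (-14.028,-9.6) -> (-10.823,-7.75) [heading=210, draw]
Final: pos=(-10.823,-7.75), heading=210, 6 segment(s) drawn
Segments drawn: 6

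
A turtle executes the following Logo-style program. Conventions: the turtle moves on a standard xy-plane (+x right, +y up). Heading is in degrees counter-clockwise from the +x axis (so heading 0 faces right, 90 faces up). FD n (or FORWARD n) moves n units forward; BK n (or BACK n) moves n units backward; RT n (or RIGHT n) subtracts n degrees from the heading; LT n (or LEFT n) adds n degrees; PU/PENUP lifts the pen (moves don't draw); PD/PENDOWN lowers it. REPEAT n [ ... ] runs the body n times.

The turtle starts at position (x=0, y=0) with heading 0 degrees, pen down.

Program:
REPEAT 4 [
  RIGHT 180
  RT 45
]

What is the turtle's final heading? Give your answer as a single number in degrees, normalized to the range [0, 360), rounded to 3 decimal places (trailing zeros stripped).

Answer: 180

Derivation:
Executing turtle program step by step:
Start: pos=(0,0), heading=0, pen down
REPEAT 4 [
  -- iteration 1/4 --
  RT 180: heading 0 -> 180
  RT 45: heading 180 -> 135
  -- iteration 2/4 --
  RT 180: heading 135 -> 315
  RT 45: heading 315 -> 270
  -- iteration 3/4 --
  RT 180: heading 270 -> 90
  RT 45: heading 90 -> 45
  -- iteration 4/4 --
  RT 180: heading 45 -> 225
  RT 45: heading 225 -> 180
]
Final: pos=(0,0), heading=180, 0 segment(s) drawn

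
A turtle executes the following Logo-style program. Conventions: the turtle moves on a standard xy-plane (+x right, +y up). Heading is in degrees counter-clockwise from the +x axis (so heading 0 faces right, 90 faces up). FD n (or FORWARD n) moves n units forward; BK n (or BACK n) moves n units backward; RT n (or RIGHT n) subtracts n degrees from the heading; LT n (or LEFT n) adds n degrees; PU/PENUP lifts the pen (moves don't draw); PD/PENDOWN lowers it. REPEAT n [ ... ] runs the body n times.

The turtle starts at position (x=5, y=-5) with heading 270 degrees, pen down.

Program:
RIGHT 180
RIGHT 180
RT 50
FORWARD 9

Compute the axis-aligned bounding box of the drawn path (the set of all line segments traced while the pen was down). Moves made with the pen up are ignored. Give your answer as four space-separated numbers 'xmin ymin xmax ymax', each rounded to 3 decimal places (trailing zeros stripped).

Executing turtle program step by step:
Start: pos=(5,-5), heading=270, pen down
RT 180: heading 270 -> 90
RT 180: heading 90 -> 270
RT 50: heading 270 -> 220
FD 9: (5,-5) -> (-1.894,-10.785) [heading=220, draw]
Final: pos=(-1.894,-10.785), heading=220, 1 segment(s) drawn

Segment endpoints: x in {-1.894, 5}, y in {-10.785, -5}
xmin=-1.894, ymin=-10.785, xmax=5, ymax=-5

Answer: -1.894 -10.785 5 -5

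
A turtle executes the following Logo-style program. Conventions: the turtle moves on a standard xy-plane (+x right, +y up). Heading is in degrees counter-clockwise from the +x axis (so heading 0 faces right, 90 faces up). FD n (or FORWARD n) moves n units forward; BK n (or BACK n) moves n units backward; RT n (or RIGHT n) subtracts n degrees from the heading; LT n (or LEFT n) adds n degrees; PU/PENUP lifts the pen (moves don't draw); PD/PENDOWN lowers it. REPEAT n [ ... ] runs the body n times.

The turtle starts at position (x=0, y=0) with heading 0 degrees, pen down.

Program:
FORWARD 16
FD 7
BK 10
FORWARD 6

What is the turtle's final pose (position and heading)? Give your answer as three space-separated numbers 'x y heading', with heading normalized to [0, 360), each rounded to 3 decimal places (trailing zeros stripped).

Executing turtle program step by step:
Start: pos=(0,0), heading=0, pen down
FD 16: (0,0) -> (16,0) [heading=0, draw]
FD 7: (16,0) -> (23,0) [heading=0, draw]
BK 10: (23,0) -> (13,0) [heading=0, draw]
FD 6: (13,0) -> (19,0) [heading=0, draw]
Final: pos=(19,0), heading=0, 4 segment(s) drawn

Answer: 19 0 0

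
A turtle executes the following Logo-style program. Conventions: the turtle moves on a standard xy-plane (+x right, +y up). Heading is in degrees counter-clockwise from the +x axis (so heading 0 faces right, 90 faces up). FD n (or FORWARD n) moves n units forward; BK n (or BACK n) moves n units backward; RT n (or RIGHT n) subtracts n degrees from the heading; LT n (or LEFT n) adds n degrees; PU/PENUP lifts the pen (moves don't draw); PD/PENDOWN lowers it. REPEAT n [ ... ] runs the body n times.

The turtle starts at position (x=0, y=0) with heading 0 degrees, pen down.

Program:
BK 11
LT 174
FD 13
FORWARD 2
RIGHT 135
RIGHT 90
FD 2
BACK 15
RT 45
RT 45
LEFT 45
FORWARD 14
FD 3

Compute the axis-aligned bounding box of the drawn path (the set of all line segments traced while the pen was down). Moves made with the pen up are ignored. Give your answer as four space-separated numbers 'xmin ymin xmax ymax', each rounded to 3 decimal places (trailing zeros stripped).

Answer: -35.876 -5.236 0 11.671

Derivation:
Executing turtle program step by step:
Start: pos=(0,0), heading=0, pen down
BK 11: (0,0) -> (-11,0) [heading=0, draw]
LT 174: heading 0 -> 174
FD 13: (-11,0) -> (-23.929,1.359) [heading=174, draw]
FD 2: (-23.929,1.359) -> (-25.918,1.568) [heading=174, draw]
RT 135: heading 174 -> 39
RT 90: heading 39 -> 309
FD 2: (-25.918,1.568) -> (-24.659,0.014) [heading=309, draw]
BK 15: (-24.659,0.014) -> (-34.099,11.671) [heading=309, draw]
RT 45: heading 309 -> 264
RT 45: heading 264 -> 219
LT 45: heading 219 -> 264
FD 14: (-34.099,11.671) -> (-35.562,-2.252) [heading=264, draw]
FD 3: (-35.562,-2.252) -> (-35.876,-5.236) [heading=264, draw]
Final: pos=(-35.876,-5.236), heading=264, 7 segment(s) drawn

Segment endpoints: x in {-35.876, -35.562, -34.099, -25.918, -24.659, -23.929, -11, 0}, y in {-5.236, -2.252, 0, 0.014, 1.359, 1.568, 11.671}
xmin=-35.876, ymin=-5.236, xmax=0, ymax=11.671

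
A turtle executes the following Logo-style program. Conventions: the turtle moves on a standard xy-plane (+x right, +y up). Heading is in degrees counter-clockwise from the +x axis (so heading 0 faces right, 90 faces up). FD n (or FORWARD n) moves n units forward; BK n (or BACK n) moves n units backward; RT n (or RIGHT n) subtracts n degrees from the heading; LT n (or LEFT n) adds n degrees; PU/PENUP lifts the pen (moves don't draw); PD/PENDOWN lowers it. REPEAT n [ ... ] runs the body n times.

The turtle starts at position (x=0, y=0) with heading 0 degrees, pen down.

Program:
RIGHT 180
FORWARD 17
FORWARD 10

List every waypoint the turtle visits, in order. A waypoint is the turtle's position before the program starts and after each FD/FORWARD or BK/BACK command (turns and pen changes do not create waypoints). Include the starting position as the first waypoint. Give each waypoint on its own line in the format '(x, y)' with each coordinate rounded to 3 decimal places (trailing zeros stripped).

Answer: (0, 0)
(-17, 0)
(-27, 0)

Derivation:
Executing turtle program step by step:
Start: pos=(0,0), heading=0, pen down
RT 180: heading 0 -> 180
FD 17: (0,0) -> (-17,0) [heading=180, draw]
FD 10: (-17,0) -> (-27,0) [heading=180, draw]
Final: pos=(-27,0), heading=180, 2 segment(s) drawn
Waypoints (3 total):
(0, 0)
(-17, 0)
(-27, 0)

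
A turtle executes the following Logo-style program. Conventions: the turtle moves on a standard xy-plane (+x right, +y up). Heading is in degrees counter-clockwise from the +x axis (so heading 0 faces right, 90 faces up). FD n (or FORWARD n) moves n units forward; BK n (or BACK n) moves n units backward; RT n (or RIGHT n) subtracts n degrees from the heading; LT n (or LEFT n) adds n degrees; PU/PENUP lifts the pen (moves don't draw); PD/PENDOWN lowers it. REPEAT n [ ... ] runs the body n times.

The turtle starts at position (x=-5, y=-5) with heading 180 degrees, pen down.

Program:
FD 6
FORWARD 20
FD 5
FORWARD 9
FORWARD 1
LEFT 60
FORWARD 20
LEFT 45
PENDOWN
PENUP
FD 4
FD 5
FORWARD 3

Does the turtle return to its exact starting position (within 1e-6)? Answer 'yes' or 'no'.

Answer: no

Derivation:
Executing turtle program step by step:
Start: pos=(-5,-5), heading=180, pen down
FD 6: (-5,-5) -> (-11,-5) [heading=180, draw]
FD 20: (-11,-5) -> (-31,-5) [heading=180, draw]
FD 5: (-31,-5) -> (-36,-5) [heading=180, draw]
FD 9: (-36,-5) -> (-45,-5) [heading=180, draw]
FD 1: (-45,-5) -> (-46,-5) [heading=180, draw]
LT 60: heading 180 -> 240
FD 20: (-46,-5) -> (-56,-22.321) [heading=240, draw]
LT 45: heading 240 -> 285
PD: pen down
PU: pen up
FD 4: (-56,-22.321) -> (-54.965,-26.184) [heading=285, move]
FD 5: (-54.965,-26.184) -> (-53.671,-31.014) [heading=285, move]
FD 3: (-53.671,-31.014) -> (-52.894,-33.912) [heading=285, move]
Final: pos=(-52.894,-33.912), heading=285, 6 segment(s) drawn

Start position: (-5, -5)
Final position: (-52.894, -33.912)
Distance = 55.944; >= 1e-6 -> NOT closed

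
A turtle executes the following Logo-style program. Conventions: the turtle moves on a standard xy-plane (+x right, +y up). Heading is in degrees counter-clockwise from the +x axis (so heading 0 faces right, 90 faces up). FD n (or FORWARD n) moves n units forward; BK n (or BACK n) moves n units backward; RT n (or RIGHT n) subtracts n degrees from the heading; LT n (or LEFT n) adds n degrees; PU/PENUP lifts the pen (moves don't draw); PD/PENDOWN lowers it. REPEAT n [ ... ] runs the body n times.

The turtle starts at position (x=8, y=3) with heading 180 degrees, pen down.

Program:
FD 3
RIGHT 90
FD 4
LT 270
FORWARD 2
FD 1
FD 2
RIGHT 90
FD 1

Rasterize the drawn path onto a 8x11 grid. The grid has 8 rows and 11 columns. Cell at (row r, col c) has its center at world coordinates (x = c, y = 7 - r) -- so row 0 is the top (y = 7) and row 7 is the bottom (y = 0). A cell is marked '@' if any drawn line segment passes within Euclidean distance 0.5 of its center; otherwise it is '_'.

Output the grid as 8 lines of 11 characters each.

Answer: _____@@@@@@
_____@____@
_____@_____
_____@_____
_____@@@@__
___________
___________
___________

Derivation:
Segment 0: (8,3) -> (5,3)
Segment 1: (5,3) -> (5,7)
Segment 2: (5,7) -> (7,7)
Segment 3: (7,7) -> (8,7)
Segment 4: (8,7) -> (10,7)
Segment 5: (10,7) -> (10,6)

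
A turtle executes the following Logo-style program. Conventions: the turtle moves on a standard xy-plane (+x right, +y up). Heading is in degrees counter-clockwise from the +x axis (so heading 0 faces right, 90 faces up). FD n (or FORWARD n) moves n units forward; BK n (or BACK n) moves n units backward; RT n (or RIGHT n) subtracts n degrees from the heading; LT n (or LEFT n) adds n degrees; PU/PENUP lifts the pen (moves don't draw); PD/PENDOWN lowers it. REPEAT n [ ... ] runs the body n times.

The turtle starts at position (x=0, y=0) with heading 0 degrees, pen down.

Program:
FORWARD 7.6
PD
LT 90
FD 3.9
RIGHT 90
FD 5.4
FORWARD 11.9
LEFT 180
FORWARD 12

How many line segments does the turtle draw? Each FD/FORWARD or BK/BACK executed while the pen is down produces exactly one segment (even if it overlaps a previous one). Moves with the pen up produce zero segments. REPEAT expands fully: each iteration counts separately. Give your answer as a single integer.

Answer: 5

Derivation:
Executing turtle program step by step:
Start: pos=(0,0), heading=0, pen down
FD 7.6: (0,0) -> (7.6,0) [heading=0, draw]
PD: pen down
LT 90: heading 0 -> 90
FD 3.9: (7.6,0) -> (7.6,3.9) [heading=90, draw]
RT 90: heading 90 -> 0
FD 5.4: (7.6,3.9) -> (13,3.9) [heading=0, draw]
FD 11.9: (13,3.9) -> (24.9,3.9) [heading=0, draw]
LT 180: heading 0 -> 180
FD 12: (24.9,3.9) -> (12.9,3.9) [heading=180, draw]
Final: pos=(12.9,3.9), heading=180, 5 segment(s) drawn
Segments drawn: 5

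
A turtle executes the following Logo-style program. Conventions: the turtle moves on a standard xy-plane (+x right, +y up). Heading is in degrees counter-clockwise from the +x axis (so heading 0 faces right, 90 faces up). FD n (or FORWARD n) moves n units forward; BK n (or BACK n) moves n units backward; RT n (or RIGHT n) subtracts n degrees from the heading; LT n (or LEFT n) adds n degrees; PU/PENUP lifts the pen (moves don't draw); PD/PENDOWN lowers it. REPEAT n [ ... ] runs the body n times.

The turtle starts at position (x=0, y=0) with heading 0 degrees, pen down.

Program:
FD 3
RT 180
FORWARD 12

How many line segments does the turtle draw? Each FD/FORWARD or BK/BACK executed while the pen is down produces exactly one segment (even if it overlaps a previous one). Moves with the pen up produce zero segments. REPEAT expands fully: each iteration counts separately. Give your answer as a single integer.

Executing turtle program step by step:
Start: pos=(0,0), heading=0, pen down
FD 3: (0,0) -> (3,0) [heading=0, draw]
RT 180: heading 0 -> 180
FD 12: (3,0) -> (-9,0) [heading=180, draw]
Final: pos=(-9,0), heading=180, 2 segment(s) drawn
Segments drawn: 2

Answer: 2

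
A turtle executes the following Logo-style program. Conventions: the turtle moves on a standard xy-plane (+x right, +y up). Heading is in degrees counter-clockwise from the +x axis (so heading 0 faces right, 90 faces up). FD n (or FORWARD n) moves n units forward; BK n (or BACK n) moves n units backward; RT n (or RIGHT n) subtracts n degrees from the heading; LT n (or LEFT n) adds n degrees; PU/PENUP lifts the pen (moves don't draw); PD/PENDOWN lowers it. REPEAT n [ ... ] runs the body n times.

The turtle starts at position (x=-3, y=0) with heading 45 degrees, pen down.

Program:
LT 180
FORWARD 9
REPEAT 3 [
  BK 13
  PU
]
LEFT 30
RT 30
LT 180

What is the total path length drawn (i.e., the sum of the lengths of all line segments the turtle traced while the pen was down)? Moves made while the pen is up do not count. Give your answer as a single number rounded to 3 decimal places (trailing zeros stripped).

Executing turtle program step by step:
Start: pos=(-3,0), heading=45, pen down
LT 180: heading 45 -> 225
FD 9: (-3,0) -> (-9.364,-6.364) [heading=225, draw]
REPEAT 3 [
  -- iteration 1/3 --
  BK 13: (-9.364,-6.364) -> (-0.172,2.828) [heading=225, draw]
  PU: pen up
  -- iteration 2/3 --
  BK 13: (-0.172,2.828) -> (9.021,12.021) [heading=225, move]
  PU: pen up
  -- iteration 3/3 --
  BK 13: (9.021,12.021) -> (18.213,21.213) [heading=225, move]
  PU: pen up
]
LT 30: heading 225 -> 255
RT 30: heading 255 -> 225
LT 180: heading 225 -> 45
Final: pos=(18.213,21.213), heading=45, 2 segment(s) drawn

Segment lengths:
  seg 1: (-3,0) -> (-9.364,-6.364), length = 9
  seg 2: (-9.364,-6.364) -> (-0.172,2.828), length = 13
Total = 22

Answer: 22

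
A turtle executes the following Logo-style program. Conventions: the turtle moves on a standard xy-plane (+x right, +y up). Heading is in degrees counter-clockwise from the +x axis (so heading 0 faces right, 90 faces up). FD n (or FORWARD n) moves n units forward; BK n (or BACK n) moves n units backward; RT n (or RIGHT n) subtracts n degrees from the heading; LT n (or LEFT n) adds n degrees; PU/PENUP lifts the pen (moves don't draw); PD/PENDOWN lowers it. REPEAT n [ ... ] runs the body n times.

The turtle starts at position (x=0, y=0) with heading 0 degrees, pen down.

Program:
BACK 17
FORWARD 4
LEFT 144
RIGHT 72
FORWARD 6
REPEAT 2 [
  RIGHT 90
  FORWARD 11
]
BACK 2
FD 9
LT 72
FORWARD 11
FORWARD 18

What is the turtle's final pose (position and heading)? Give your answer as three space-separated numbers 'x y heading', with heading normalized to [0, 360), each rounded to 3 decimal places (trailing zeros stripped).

Executing turtle program step by step:
Start: pos=(0,0), heading=0, pen down
BK 17: (0,0) -> (-17,0) [heading=0, draw]
FD 4: (-17,0) -> (-13,0) [heading=0, draw]
LT 144: heading 0 -> 144
RT 72: heading 144 -> 72
FD 6: (-13,0) -> (-11.146,5.706) [heading=72, draw]
REPEAT 2 [
  -- iteration 1/2 --
  RT 90: heading 72 -> 342
  FD 11: (-11.146,5.706) -> (-0.684,2.307) [heading=342, draw]
  -- iteration 2/2 --
  RT 90: heading 342 -> 252
  FD 11: (-0.684,2.307) -> (-4.083,-8.154) [heading=252, draw]
]
BK 2: (-4.083,-8.154) -> (-3.465,-6.252) [heading=252, draw]
FD 9: (-3.465,-6.252) -> (-6.247,-14.812) [heading=252, draw]
LT 72: heading 252 -> 324
FD 11: (-6.247,-14.812) -> (2.653,-21.278) [heading=324, draw]
FD 18: (2.653,-21.278) -> (17.215,-31.858) [heading=324, draw]
Final: pos=(17.215,-31.858), heading=324, 9 segment(s) drawn

Answer: 17.215 -31.858 324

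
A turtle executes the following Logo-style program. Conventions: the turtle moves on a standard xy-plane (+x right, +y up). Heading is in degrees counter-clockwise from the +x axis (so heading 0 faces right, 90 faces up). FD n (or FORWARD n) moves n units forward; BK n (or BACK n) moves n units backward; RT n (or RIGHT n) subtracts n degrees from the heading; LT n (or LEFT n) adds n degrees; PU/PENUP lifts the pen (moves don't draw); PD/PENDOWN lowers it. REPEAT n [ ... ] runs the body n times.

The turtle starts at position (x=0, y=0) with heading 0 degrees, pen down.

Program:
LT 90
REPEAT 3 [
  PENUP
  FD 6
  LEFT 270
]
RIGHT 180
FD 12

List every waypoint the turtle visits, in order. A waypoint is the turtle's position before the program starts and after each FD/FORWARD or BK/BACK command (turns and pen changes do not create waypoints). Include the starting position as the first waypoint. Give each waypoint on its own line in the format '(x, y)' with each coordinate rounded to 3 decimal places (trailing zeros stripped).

Answer: (0, 0)
(0, 6)
(6, 6)
(6, 0)
(18, 0)

Derivation:
Executing turtle program step by step:
Start: pos=(0,0), heading=0, pen down
LT 90: heading 0 -> 90
REPEAT 3 [
  -- iteration 1/3 --
  PU: pen up
  FD 6: (0,0) -> (0,6) [heading=90, move]
  LT 270: heading 90 -> 0
  -- iteration 2/3 --
  PU: pen up
  FD 6: (0,6) -> (6,6) [heading=0, move]
  LT 270: heading 0 -> 270
  -- iteration 3/3 --
  PU: pen up
  FD 6: (6,6) -> (6,0) [heading=270, move]
  LT 270: heading 270 -> 180
]
RT 180: heading 180 -> 0
FD 12: (6,0) -> (18,0) [heading=0, move]
Final: pos=(18,0), heading=0, 0 segment(s) drawn
Waypoints (5 total):
(0, 0)
(0, 6)
(6, 6)
(6, 0)
(18, 0)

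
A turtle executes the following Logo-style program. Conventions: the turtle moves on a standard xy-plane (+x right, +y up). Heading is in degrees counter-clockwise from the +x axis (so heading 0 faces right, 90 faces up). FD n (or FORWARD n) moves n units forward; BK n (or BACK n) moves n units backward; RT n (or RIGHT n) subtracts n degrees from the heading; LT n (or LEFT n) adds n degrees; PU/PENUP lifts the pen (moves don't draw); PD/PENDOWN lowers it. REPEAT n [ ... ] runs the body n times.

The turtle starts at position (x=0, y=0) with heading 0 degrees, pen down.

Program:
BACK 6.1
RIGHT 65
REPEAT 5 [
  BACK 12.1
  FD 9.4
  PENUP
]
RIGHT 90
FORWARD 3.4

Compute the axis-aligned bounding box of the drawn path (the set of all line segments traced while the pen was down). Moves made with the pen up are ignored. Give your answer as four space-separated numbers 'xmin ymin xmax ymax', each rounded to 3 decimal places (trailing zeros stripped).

Executing turtle program step by step:
Start: pos=(0,0), heading=0, pen down
BK 6.1: (0,0) -> (-6.1,0) [heading=0, draw]
RT 65: heading 0 -> 295
REPEAT 5 [
  -- iteration 1/5 --
  BK 12.1: (-6.1,0) -> (-11.214,10.966) [heading=295, draw]
  FD 9.4: (-11.214,10.966) -> (-7.241,2.447) [heading=295, draw]
  PU: pen up
  -- iteration 2/5 --
  BK 12.1: (-7.241,2.447) -> (-12.355,13.413) [heading=295, move]
  FD 9.4: (-12.355,13.413) -> (-8.382,4.894) [heading=295, move]
  PU: pen up
  -- iteration 3/5 --
  BK 12.1: (-8.382,4.894) -> (-13.496,15.86) [heading=295, move]
  FD 9.4: (-13.496,15.86) -> (-9.523,7.341) [heading=295, move]
  PU: pen up
  -- iteration 4/5 --
  BK 12.1: (-9.523,7.341) -> (-14.637,18.307) [heading=295, move]
  FD 9.4: (-14.637,18.307) -> (-10.664,9.788) [heading=295, move]
  PU: pen up
  -- iteration 5/5 --
  BK 12.1: (-10.664,9.788) -> (-15.778,20.754) [heading=295, move]
  FD 9.4: (-15.778,20.754) -> (-11.805,12.235) [heading=295, move]
  PU: pen up
]
RT 90: heading 295 -> 205
FD 3.4: (-11.805,12.235) -> (-14.887,10.798) [heading=205, move]
Final: pos=(-14.887,10.798), heading=205, 3 segment(s) drawn

Segment endpoints: x in {-11.214, -7.241, -6.1, 0}, y in {0, 2.447, 10.966}
xmin=-11.214, ymin=0, xmax=0, ymax=10.966

Answer: -11.214 0 0 10.966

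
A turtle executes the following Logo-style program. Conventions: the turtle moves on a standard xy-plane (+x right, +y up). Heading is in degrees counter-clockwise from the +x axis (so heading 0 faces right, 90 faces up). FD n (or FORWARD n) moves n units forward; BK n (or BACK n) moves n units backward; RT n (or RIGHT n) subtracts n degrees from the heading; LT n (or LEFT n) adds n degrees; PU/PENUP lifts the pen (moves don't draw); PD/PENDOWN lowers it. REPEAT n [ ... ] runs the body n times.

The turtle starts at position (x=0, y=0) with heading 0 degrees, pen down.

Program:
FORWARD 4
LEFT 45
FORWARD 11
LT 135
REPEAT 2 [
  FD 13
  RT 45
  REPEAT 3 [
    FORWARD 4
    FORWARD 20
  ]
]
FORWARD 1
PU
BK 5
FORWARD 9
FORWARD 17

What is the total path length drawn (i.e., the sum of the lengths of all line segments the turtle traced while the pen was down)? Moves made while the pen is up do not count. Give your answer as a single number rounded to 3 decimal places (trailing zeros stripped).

Answer: 186

Derivation:
Executing turtle program step by step:
Start: pos=(0,0), heading=0, pen down
FD 4: (0,0) -> (4,0) [heading=0, draw]
LT 45: heading 0 -> 45
FD 11: (4,0) -> (11.778,7.778) [heading=45, draw]
LT 135: heading 45 -> 180
REPEAT 2 [
  -- iteration 1/2 --
  FD 13: (11.778,7.778) -> (-1.222,7.778) [heading=180, draw]
  RT 45: heading 180 -> 135
  REPEAT 3 [
    -- iteration 1/3 --
    FD 4: (-1.222,7.778) -> (-4.05,10.607) [heading=135, draw]
    FD 20: (-4.05,10.607) -> (-18.192,24.749) [heading=135, draw]
    -- iteration 2/3 --
    FD 4: (-18.192,24.749) -> (-21.021,27.577) [heading=135, draw]
    FD 20: (-21.021,27.577) -> (-35.163,41.719) [heading=135, draw]
    -- iteration 3/3 --
    FD 4: (-35.163,41.719) -> (-37.991,44.548) [heading=135, draw]
    FD 20: (-37.991,44.548) -> (-52.134,58.69) [heading=135, draw]
  ]
  -- iteration 2/2 --
  FD 13: (-52.134,58.69) -> (-61.326,67.882) [heading=135, draw]
  RT 45: heading 135 -> 90
  REPEAT 3 [
    -- iteration 1/3 --
    FD 4: (-61.326,67.882) -> (-61.326,71.882) [heading=90, draw]
    FD 20: (-61.326,71.882) -> (-61.326,91.882) [heading=90, draw]
    -- iteration 2/3 --
    FD 4: (-61.326,91.882) -> (-61.326,95.882) [heading=90, draw]
    FD 20: (-61.326,95.882) -> (-61.326,115.882) [heading=90, draw]
    -- iteration 3/3 --
    FD 4: (-61.326,115.882) -> (-61.326,119.882) [heading=90, draw]
    FD 20: (-61.326,119.882) -> (-61.326,139.882) [heading=90, draw]
  ]
]
FD 1: (-61.326,139.882) -> (-61.326,140.882) [heading=90, draw]
PU: pen up
BK 5: (-61.326,140.882) -> (-61.326,135.882) [heading=90, move]
FD 9: (-61.326,135.882) -> (-61.326,144.882) [heading=90, move]
FD 17: (-61.326,144.882) -> (-61.326,161.882) [heading=90, move]
Final: pos=(-61.326,161.882), heading=90, 17 segment(s) drawn

Segment lengths:
  seg 1: (0,0) -> (4,0), length = 4
  seg 2: (4,0) -> (11.778,7.778), length = 11
  seg 3: (11.778,7.778) -> (-1.222,7.778), length = 13
  seg 4: (-1.222,7.778) -> (-4.05,10.607), length = 4
  seg 5: (-4.05,10.607) -> (-18.192,24.749), length = 20
  seg 6: (-18.192,24.749) -> (-21.021,27.577), length = 4
  seg 7: (-21.021,27.577) -> (-35.163,41.719), length = 20
  seg 8: (-35.163,41.719) -> (-37.991,44.548), length = 4
  seg 9: (-37.991,44.548) -> (-52.134,58.69), length = 20
  seg 10: (-52.134,58.69) -> (-61.326,67.882), length = 13
  seg 11: (-61.326,67.882) -> (-61.326,71.882), length = 4
  seg 12: (-61.326,71.882) -> (-61.326,91.882), length = 20
  seg 13: (-61.326,91.882) -> (-61.326,95.882), length = 4
  seg 14: (-61.326,95.882) -> (-61.326,115.882), length = 20
  seg 15: (-61.326,115.882) -> (-61.326,119.882), length = 4
  seg 16: (-61.326,119.882) -> (-61.326,139.882), length = 20
  seg 17: (-61.326,139.882) -> (-61.326,140.882), length = 1
Total = 186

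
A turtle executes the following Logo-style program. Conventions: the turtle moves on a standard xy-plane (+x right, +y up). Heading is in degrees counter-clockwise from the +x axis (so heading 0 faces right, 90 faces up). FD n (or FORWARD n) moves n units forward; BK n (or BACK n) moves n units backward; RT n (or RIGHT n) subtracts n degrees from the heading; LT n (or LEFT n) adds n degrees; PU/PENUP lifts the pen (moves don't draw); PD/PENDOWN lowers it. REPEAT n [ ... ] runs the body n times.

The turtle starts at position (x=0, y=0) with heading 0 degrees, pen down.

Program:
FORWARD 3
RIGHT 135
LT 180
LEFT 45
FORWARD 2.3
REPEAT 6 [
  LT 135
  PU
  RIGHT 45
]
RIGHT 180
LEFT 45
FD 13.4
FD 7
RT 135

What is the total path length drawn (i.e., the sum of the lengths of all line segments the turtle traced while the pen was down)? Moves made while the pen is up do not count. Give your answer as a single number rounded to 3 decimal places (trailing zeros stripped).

Executing turtle program step by step:
Start: pos=(0,0), heading=0, pen down
FD 3: (0,0) -> (3,0) [heading=0, draw]
RT 135: heading 0 -> 225
LT 180: heading 225 -> 45
LT 45: heading 45 -> 90
FD 2.3: (3,0) -> (3,2.3) [heading=90, draw]
REPEAT 6 [
  -- iteration 1/6 --
  LT 135: heading 90 -> 225
  PU: pen up
  RT 45: heading 225 -> 180
  -- iteration 2/6 --
  LT 135: heading 180 -> 315
  PU: pen up
  RT 45: heading 315 -> 270
  -- iteration 3/6 --
  LT 135: heading 270 -> 45
  PU: pen up
  RT 45: heading 45 -> 0
  -- iteration 4/6 --
  LT 135: heading 0 -> 135
  PU: pen up
  RT 45: heading 135 -> 90
  -- iteration 5/6 --
  LT 135: heading 90 -> 225
  PU: pen up
  RT 45: heading 225 -> 180
  -- iteration 6/6 --
  LT 135: heading 180 -> 315
  PU: pen up
  RT 45: heading 315 -> 270
]
RT 180: heading 270 -> 90
LT 45: heading 90 -> 135
FD 13.4: (3,2.3) -> (-6.475,11.775) [heading=135, move]
FD 7: (-6.475,11.775) -> (-11.425,16.725) [heading=135, move]
RT 135: heading 135 -> 0
Final: pos=(-11.425,16.725), heading=0, 2 segment(s) drawn

Segment lengths:
  seg 1: (0,0) -> (3,0), length = 3
  seg 2: (3,0) -> (3,2.3), length = 2.3
Total = 5.3

Answer: 5.3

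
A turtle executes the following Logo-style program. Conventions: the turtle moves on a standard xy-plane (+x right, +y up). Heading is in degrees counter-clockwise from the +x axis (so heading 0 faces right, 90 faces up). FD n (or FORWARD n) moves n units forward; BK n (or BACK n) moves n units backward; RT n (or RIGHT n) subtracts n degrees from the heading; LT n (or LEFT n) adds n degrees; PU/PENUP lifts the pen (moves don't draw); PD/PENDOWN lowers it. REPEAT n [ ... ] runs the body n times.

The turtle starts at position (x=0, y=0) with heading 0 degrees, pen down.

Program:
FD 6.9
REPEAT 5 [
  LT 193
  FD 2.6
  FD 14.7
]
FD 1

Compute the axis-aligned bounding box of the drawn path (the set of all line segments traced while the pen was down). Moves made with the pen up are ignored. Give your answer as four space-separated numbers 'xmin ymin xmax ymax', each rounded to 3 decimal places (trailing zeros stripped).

Answer: -9.957 -10.148 6.9 6.438

Derivation:
Executing turtle program step by step:
Start: pos=(0,0), heading=0, pen down
FD 6.9: (0,0) -> (6.9,0) [heading=0, draw]
REPEAT 5 [
  -- iteration 1/5 --
  LT 193: heading 0 -> 193
  FD 2.6: (6.9,0) -> (4.367,-0.585) [heading=193, draw]
  FD 14.7: (4.367,-0.585) -> (-9.957,-3.892) [heading=193, draw]
  -- iteration 2/5 --
  LT 193: heading 193 -> 26
  FD 2.6: (-9.957,-3.892) -> (-7.62,-2.752) [heading=26, draw]
  FD 14.7: (-7.62,-2.752) -> (5.593,3.692) [heading=26, draw]
  -- iteration 3/5 --
  LT 193: heading 26 -> 219
  FD 2.6: (5.593,3.692) -> (3.572,2.056) [heading=219, draw]
  FD 14.7: (3.572,2.056) -> (-7.852,-7.195) [heading=219, draw]
  -- iteration 4/5 --
  LT 193: heading 219 -> 52
  FD 2.6: (-7.852,-7.195) -> (-6.251,-5.146) [heading=52, draw]
  FD 14.7: (-6.251,-5.146) -> (2.799,6.438) [heading=52, draw]
  -- iteration 5/5 --
  LT 193: heading 52 -> 245
  FD 2.6: (2.799,6.438) -> (1.7,4.081) [heading=245, draw]
  FD 14.7: (1.7,4.081) -> (-4.512,-9.242) [heading=245, draw]
]
FD 1: (-4.512,-9.242) -> (-4.935,-10.148) [heading=245, draw]
Final: pos=(-4.935,-10.148), heading=245, 12 segment(s) drawn

Segment endpoints: x in {-9.957, -7.852, -7.62, -6.251, -4.935, -4.512, 0, 1.7, 2.799, 3.572, 4.367, 5.593, 6.9}, y in {-10.148, -9.242, -7.195, -5.146, -3.892, -2.752, -0.585, 0, 2.056, 3.692, 4.081, 6.438}
xmin=-9.957, ymin=-10.148, xmax=6.9, ymax=6.438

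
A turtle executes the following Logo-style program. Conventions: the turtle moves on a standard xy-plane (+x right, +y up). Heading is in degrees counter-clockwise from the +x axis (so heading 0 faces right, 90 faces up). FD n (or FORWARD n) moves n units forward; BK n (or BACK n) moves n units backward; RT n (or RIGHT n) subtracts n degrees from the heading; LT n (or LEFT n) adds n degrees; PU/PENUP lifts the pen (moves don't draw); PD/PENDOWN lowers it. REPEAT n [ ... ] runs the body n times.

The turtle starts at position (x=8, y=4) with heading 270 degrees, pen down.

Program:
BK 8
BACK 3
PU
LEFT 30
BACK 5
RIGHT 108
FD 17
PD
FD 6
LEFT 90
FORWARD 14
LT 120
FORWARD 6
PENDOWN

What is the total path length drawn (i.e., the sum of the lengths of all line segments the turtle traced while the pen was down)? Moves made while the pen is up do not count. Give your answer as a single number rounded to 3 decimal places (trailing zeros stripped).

Answer: 37

Derivation:
Executing turtle program step by step:
Start: pos=(8,4), heading=270, pen down
BK 8: (8,4) -> (8,12) [heading=270, draw]
BK 3: (8,12) -> (8,15) [heading=270, draw]
PU: pen up
LT 30: heading 270 -> 300
BK 5: (8,15) -> (5.5,19.33) [heading=300, move]
RT 108: heading 300 -> 192
FD 17: (5.5,19.33) -> (-11.129,15.796) [heading=192, move]
PD: pen down
FD 6: (-11.129,15.796) -> (-16.997,14.548) [heading=192, draw]
LT 90: heading 192 -> 282
FD 14: (-16.997,14.548) -> (-14.087,0.854) [heading=282, draw]
LT 120: heading 282 -> 42
FD 6: (-14.087,0.854) -> (-9.628,4.869) [heading=42, draw]
PD: pen down
Final: pos=(-9.628,4.869), heading=42, 5 segment(s) drawn

Segment lengths:
  seg 1: (8,4) -> (8,12), length = 8
  seg 2: (8,12) -> (8,15), length = 3
  seg 3: (-11.129,15.796) -> (-16.997,14.548), length = 6
  seg 4: (-16.997,14.548) -> (-14.087,0.854), length = 14
  seg 5: (-14.087,0.854) -> (-9.628,4.869), length = 6
Total = 37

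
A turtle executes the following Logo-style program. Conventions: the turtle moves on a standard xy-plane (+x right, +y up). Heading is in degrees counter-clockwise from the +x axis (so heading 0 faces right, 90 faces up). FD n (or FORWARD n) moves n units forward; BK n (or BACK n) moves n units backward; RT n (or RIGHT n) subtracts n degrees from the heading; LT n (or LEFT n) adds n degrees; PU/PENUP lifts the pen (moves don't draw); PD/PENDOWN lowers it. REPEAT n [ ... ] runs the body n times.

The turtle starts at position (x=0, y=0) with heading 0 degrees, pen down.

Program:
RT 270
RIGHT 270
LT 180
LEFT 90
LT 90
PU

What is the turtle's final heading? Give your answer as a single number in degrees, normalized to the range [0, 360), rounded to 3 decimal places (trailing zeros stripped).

Answer: 180

Derivation:
Executing turtle program step by step:
Start: pos=(0,0), heading=0, pen down
RT 270: heading 0 -> 90
RT 270: heading 90 -> 180
LT 180: heading 180 -> 0
LT 90: heading 0 -> 90
LT 90: heading 90 -> 180
PU: pen up
Final: pos=(0,0), heading=180, 0 segment(s) drawn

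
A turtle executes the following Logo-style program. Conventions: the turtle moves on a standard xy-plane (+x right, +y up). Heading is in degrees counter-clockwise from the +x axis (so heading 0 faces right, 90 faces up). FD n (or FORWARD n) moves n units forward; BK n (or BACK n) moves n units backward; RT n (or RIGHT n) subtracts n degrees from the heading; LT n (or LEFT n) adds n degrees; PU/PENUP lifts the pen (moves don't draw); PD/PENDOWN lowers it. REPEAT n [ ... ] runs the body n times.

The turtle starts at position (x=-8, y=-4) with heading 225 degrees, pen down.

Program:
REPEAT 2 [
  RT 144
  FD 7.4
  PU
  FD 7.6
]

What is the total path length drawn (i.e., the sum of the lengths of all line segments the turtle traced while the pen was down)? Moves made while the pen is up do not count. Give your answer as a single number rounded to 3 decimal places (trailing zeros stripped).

Executing turtle program step by step:
Start: pos=(-8,-4), heading=225, pen down
REPEAT 2 [
  -- iteration 1/2 --
  RT 144: heading 225 -> 81
  FD 7.4: (-8,-4) -> (-6.842,3.309) [heading=81, draw]
  PU: pen up
  FD 7.6: (-6.842,3.309) -> (-5.653,10.815) [heading=81, move]
  -- iteration 2/2 --
  RT 144: heading 81 -> 297
  FD 7.4: (-5.653,10.815) -> (-2.294,4.222) [heading=297, move]
  PU: pen up
  FD 7.6: (-2.294,4.222) -> (1.156,-2.55) [heading=297, move]
]
Final: pos=(1.156,-2.55), heading=297, 1 segment(s) drawn

Segment lengths:
  seg 1: (-8,-4) -> (-6.842,3.309), length = 7.4
Total = 7.4

Answer: 7.4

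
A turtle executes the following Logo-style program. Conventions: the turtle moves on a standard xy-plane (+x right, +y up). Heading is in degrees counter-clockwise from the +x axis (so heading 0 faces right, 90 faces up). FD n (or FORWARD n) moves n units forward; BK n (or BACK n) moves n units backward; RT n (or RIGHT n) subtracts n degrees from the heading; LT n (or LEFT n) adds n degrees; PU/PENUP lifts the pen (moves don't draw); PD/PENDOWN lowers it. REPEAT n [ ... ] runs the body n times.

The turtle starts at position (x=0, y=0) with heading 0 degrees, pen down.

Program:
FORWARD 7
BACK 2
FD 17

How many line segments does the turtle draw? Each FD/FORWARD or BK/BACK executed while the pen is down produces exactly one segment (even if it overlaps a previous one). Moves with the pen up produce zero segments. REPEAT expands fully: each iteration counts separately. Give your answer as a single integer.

Executing turtle program step by step:
Start: pos=(0,0), heading=0, pen down
FD 7: (0,0) -> (7,0) [heading=0, draw]
BK 2: (7,0) -> (5,0) [heading=0, draw]
FD 17: (5,0) -> (22,0) [heading=0, draw]
Final: pos=(22,0), heading=0, 3 segment(s) drawn
Segments drawn: 3

Answer: 3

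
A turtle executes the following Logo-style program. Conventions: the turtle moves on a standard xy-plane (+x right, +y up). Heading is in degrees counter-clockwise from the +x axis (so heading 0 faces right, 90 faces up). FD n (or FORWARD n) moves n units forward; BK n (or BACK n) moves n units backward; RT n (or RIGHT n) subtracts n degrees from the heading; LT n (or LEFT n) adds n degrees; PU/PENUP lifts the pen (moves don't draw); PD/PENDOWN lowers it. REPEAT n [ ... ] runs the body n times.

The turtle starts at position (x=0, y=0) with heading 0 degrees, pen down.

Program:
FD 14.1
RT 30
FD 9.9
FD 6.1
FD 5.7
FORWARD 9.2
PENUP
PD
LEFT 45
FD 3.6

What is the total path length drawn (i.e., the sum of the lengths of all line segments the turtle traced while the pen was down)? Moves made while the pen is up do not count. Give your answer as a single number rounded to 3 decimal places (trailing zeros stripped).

Executing turtle program step by step:
Start: pos=(0,0), heading=0, pen down
FD 14.1: (0,0) -> (14.1,0) [heading=0, draw]
RT 30: heading 0 -> 330
FD 9.9: (14.1,0) -> (22.674,-4.95) [heading=330, draw]
FD 6.1: (22.674,-4.95) -> (27.956,-8) [heading=330, draw]
FD 5.7: (27.956,-8) -> (32.893,-10.85) [heading=330, draw]
FD 9.2: (32.893,-10.85) -> (40.86,-15.45) [heading=330, draw]
PU: pen up
PD: pen down
LT 45: heading 330 -> 15
FD 3.6: (40.86,-15.45) -> (44.338,-14.518) [heading=15, draw]
Final: pos=(44.338,-14.518), heading=15, 6 segment(s) drawn

Segment lengths:
  seg 1: (0,0) -> (14.1,0), length = 14.1
  seg 2: (14.1,0) -> (22.674,-4.95), length = 9.9
  seg 3: (22.674,-4.95) -> (27.956,-8), length = 6.1
  seg 4: (27.956,-8) -> (32.893,-10.85), length = 5.7
  seg 5: (32.893,-10.85) -> (40.86,-15.45), length = 9.2
  seg 6: (40.86,-15.45) -> (44.338,-14.518), length = 3.6
Total = 48.6

Answer: 48.6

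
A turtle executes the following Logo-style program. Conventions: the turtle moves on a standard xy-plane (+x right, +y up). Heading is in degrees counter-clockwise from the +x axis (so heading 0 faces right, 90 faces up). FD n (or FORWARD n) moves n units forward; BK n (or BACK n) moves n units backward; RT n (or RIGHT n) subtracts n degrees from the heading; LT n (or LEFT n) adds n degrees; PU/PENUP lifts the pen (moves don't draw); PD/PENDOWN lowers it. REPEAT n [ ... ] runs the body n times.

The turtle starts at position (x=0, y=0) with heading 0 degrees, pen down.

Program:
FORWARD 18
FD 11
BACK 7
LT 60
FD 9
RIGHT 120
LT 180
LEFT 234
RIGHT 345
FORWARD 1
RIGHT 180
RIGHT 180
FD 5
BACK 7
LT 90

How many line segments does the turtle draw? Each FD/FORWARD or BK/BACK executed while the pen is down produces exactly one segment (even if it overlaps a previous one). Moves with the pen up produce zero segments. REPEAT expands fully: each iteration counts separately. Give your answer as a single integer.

Answer: 7

Derivation:
Executing turtle program step by step:
Start: pos=(0,0), heading=0, pen down
FD 18: (0,0) -> (18,0) [heading=0, draw]
FD 11: (18,0) -> (29,0) [heading=0, draw]
BK 7: (29,0) -> (22,0) [heading=0, draw]
LT 60: heading 0 -> 60
FD 9: (22,0) -> (26.5,7.794) [heading=60, draw]
RT 120: heading 60 -> 300
LT 180: heading 300 -> 120
LT 234: heading 120 -> 354
RT 345: heading 354 -> 9
FD 1: (26.5,7.794) -> (27.488,7.951) [heading=9, draw]
RT 180: heading 9 -> 189
RT 180: heading 189 -> 9
FD 5: (27.488,7.951) -> (32.426,8.733) [heading=9, draw]
BK 7: (32.426,8.733) -> (25.512,7.638) [heading=9, draw]
LT 90: heading 9 -> 99
Final: pos=(25.512,7.638), heading=99, 7 segment(s) drawn
Segments drawn: 7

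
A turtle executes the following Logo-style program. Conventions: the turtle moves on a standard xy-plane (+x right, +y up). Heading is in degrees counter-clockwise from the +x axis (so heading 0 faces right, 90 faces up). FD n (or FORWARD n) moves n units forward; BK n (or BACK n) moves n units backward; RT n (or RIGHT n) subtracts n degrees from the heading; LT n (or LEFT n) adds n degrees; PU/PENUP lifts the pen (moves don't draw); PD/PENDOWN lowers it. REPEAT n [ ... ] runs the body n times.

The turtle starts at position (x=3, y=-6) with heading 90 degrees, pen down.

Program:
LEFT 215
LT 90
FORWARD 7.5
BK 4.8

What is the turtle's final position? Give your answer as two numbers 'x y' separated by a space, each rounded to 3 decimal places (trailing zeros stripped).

Answer: 5.212 -4.451

Derivation:
Executing turtle program step by step:
Start: pos=(3,-6), heading=90, pen down
LT 215: heading 90 -> 305
LT 90: heading 305 -> 35
FD 7.5: (3,-6) -> (9.144,-1.698) [heading=35, draw]
BK 4.8: (9.144,-1.698) -> (5.212,-4.451) [heading=35, draw]
Final: pos=(5.212,-4.451), heading=35, 2 segment(s) drawn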